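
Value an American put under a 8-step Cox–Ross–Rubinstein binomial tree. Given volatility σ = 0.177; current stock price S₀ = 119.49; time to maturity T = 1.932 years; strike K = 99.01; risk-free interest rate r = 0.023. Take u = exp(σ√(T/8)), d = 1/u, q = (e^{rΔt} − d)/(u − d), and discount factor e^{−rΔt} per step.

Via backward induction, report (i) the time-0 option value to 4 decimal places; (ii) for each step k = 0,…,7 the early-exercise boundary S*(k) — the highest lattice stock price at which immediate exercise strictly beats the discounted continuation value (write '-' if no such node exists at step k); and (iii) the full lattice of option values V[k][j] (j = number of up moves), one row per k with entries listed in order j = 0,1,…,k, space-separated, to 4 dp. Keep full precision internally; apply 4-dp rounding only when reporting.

Δt=0.24150  u=1.09088  d=0.91669  q=0.51025  discount=0.99446
step 8 (expiry): payoffs max(K−S,0) = 39.4269 28.1052 14.6323 0.0000 0.0000 0.0000 0.0000 0.0000 0.0000
step 7: (k=7,j=0): S=64.9979, (K−S)⁺=34.0121, hold=33.4637 ⇒ V=34.0121 exercise | (k=7,j=1): S=77.3484, (K−S)⁺=21.6616, hold=21.1131 ⇒ V=21.6616 exercise | (k=7,j=2): S=92.0457, (K−S)⁺=6.9643, hold=7.1266 ⇒ V=7.1266 continue | (k=7,j=3): S=109.5357, (K−S)⁺=0.0000, hold=0.0000 ⇒ V=0.0000 continue | (k=7,j=4): S=130.3490, (K−S)⁺=0.0000, hold=0.0000 ⇒ V=0.0000 continue | (k=7,j=5): S=155.1171, (K−S)⁺=0.0000, hold=0.0000 ⇒ V=0.0000 continue | (k=7,j=6): S=184.5915, (K−S)⁺=0.0000, hold=0.0000 ⇒ V=0.0000 continue | (k=7,j=7): S=219.6664, (K−S)⁺=0.0000, hold=0.0000 ⇒ V=0.0000 continue  boundary S*=77.3484
step 6: (k=6,j=0): S=70.9048, (K−S)⁺=28.1052, hold=27.5568 ⇒ V=28.1052 exercise | (k=6,j=1): S=84.3777, (K−S)⁺=14.6323, hold=14.1662 ⇒ V=14.6323 exercise | (k=6,j=2): S=100.4106, (K−S)⁺=0.0000, hold=3.4709 ⇒ V=3.4709 continue | (k=6,j=3): S=119.4900, (K−S)⁺=0.0000, hold=0.0000 ⇒ V=0.0000 continue | (k=6,j=4): S=142.1948, (K−S)⁺=0.0000, hold=0.0000 ⇒ V=0.0000 continue | (k=6,j=5): S=169.2137, (K−S)⁺=0.0000, hold=0.0000 ⇒ V=0.0000 continue | (k=6,j=6): S=201.3667, (K−S)⁺=0.0000, hold=0.0000 ⇒ V=0.0000 continue  boundary S*=84.3777
step 5: (k=5,j=0): S=77.3484, (K−S)⁺=21.6616, hold=21.1131 ⇒ V=21.6616 exercise | (k=5,j=1): S=92.0457, (K−S)⁺=6.9643, hold=8.8878 ⇒ V=8.8878 continue | (k=5,j=2): S=109.5357, (K−S)⁺=0.0000, hold=1.6905 ⇒ V=1.6905 continue | (k=5,j=3): S=130.3490, (K−S)⁺=0.0000, hold=0.0000 ⇒ V=0.0000 continue | (k=5,j=4): S=155.1171, (K−S)⁺=0.0000, hold=0.0000 ⇒ V=0.0000 continue | (k=5,j=5): S=184.5915, (K−S)⁺=0.0000, hold=0.0000 ⇒ V=0.0000 continue  boundary S*=77.3484
step 4: (k=4,j=0): S=84.3777, (K−S)⁺=14.6323, hold=15.0599 ⇒ V=15.0599 continue | (k=4,j=1): S=100.4106, (K−S)⁺=0.0000, hold=5.1865 ⇒ V=5.1865 continue | (k=4,j=2): S=119.4900, (K−S)⁺=0.0000, hold=0.8233 ⇒ V=0.8233 continue | (k=4,j=3): S=142.1948, (K−S)⁺=0.0000, hold=0.0000 ⇒ V=0.0000 continue | (k=4,j=4): S=169.2137, (K−S)⁺=0.0000, hold=0.0000 ⇒ V=0.0000 continue  boundary S*=-
step 3: (k=3,j=0): S=92.0457, (K−S)⁺=6.9643, hold=9.9665 ⇒ V=9.9665 continue | (k=3,j=1): S=109.5357, (K−S)⁺=0.0000, hold=2.9438 ⇒ V=2.9438 continue | (k=3,j=2): S=130.3490, (K−S)⁺=0.0000, hold=0.4010 ⇒ V=0.4010 continue | (k=3,j=3): S=155.1171, (K−S)⁺=0.0000, hold=0.0000 ⇒ V=0.0000 continue  boundary S*=-
step 2: (k=2,j=0): S=100.4106, (K−S)⁺=0.0000, hold=6.3479 ⇒ V=6.3479 continue | (k=2,j=1): S=119.4900, (K−S)⁺=0.0000, hold=1.6372 ⇒ V=1.6372 continue | (k=2,j=2): S=142.1948, (K−S)⁺=0.0000, hold=0.1953 ⇒ V=0.1953 continue  boundary S*=-
step 1: (k=1,j=0): S=109.5357, (K−S)⁺=0.0000, hold=3.9224 ⇒ V=3.9224 continue | (k=1,j=1): S=130.3490, (K−S)⁺=0.0000, hold=0.8965 ⇒ V=0.8965 continue  boundary S*=-
step 0: (k=0,j=0): S=119.4900, (K−S)⁺=0.0000, hold=2.3653 ⇒ V=2.3653 continue  boundary S*=-

price = 2.3653
boundary = - - - - - 77.3484 84.3777 77.3484
tree:
2.3653
3.9224 0.8965
6.3479 1.6372 0.1953
9.9665 2.9438 0.4010 0.0000
15.0599 5.1865 0.8233 0.0000 0.0000
21.6616 8.8878 1.6905 0.0000 0.0000 0.0000
28.1052 14.6323 3.4709 0.0000 0.0000 0.0000 0.0000
34.0121 21.6616 7.1266 0.0000 0.0000 0.0000 0.0000 0.0000
39.4269 28.1052 14.6323 0.0000 0.0000 0.0000 0.0000 0.0000 0.0000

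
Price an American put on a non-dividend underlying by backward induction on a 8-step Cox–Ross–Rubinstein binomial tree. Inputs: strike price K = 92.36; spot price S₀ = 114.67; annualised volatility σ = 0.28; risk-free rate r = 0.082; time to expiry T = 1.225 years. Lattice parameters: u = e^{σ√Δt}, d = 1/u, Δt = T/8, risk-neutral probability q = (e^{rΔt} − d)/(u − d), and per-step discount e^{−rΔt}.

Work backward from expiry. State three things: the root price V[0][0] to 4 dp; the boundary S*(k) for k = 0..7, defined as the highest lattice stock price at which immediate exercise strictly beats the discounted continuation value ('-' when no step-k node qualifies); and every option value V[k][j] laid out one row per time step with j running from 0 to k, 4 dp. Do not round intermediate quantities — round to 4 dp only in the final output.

Δt=0.15313, u=1.11580, d=0.89622, q=0.53018, disc=e^(-rΔt)=0.98752
k=8 terminal: V=max(K-S,0) → 44.6319 32.9386 18.3804 0.2555 0.0000 0.0000 0.0000 0.0000 0.0000
k=7: j=0 S=53.2548 intr=39.1052 cont=37.9528 V=39.1052[EX]; j=1 S=66.3021 intr=26.0579 cont=24.9054 V=26.0579[EX]; j=2 S=82.5461 intr=9.8139 cont=8.6615 V=9.8139[EX]; j=3 S=102.7698 intr=0.0000 cont=0.1185 V=0.1185[hold]; j=4 S=127.9482 intr=0.0000 cont=0.0000 V=0.0000[hold]; j=5 S=159.2954 intr=0.0000 cont=0.0000 V=0.0000[hold]; j=6 S=198.3226 intr=0.0000 cont=0.0000 V=0.0000[hold]; j=7 S=246.9114 intr=0.0000 cont=0.0000 V=0.0000[hold]  S*(7)=82.5461
k=6: j=0 S=59.4214 intr=32.9386 cont=31.7862 V=32.9386[EX]; j=1 S=73.9796 intr=18.3804 cont=17.2280 V=18.3804[EX]; j=2 S=92.1045 intr=0.2555 cont=4.6153 V=4.6153[hold]; j=3 S=114.6700 intr=0.0000 cont=0.0550 V=0.0550[hold]; j=4 S=142.7640 intr=0.0000 cont=0.0000 V=0.0000[hold]; j=5 S=177.7411 intr=0.0000 cont=0.0000 V=0.0000[hold]; j=6 S=221.2874 intr=0.0000 cont=0.0000 V=0.0000[hold]  S*(6)=73.9796
k=5: j=0 S=66.3021 intr=26.0579 cont=24.9054 V=26.0579[EX]; j=1 S=82.5461 intr=9.8139 cont=10.9441 V=10.9441[hold]; j=2 S=102.7698 intr=0.0000 cont=2.1701 V=2.1701[hold]; j=3 S=127.9482 intr=0.0000 cont=0.0255 V=0.0255[hold]; j=4 S=159.2954 intr=0.0000 cont=0.0000 V=0.0000[hold]; j=5 S=198.3226 intr=0.0000 cont=0.0000 V=0.0000[hold]  S*(5)=66.3021
k=4: j=0 S=73.9796 intr=18.3804 cont=17.8197 V=18.3804[EX]; j=1 S=92.1045 intr=0.2555 cont=6.2138 V=6.2138[hold]; j=2 S=114.6700 intr=0.0000 cont=1.0202 V=1.0202[hold]; j=3 S=142.7640 intr=0.0000 cont=0.0118 V=0.0118[hold]; j=4 S=177.7411 intr=0.0000 cont=0.0000 V=0.0000[hold]  S*(4)=73.9796
k=3: j=0 S=82.5461 intr=9.8139 cont=11.7811 V=11.7811[hold]; j=1 S=102.7698 intr=0.0000 cont=3.4171 V=3.4171[hold]; j=2 S=127.9482 intr=0.0000 cont=0.4795 V=0.4795[hold]; j=3 S=159.2954 intr=0.0000 cont=0.0055 V=0.0055[hold]  S*(3)=-
k=2: j=0 S=92.1045 intr=0.2555 cont=7.2550 V=7.2550[hold]; j=1 S=114.6700 intr=0.0000 cont=1.8364 V=1.8364[hold]; j=2 S=142.7640 intr=0.0000 cont=0.2254 V=0.2254[hold]  S*(2)=-
k=1: j=0 S=102.7698 intr=0.0000 cont=4.3275 V=4.3275[hold]; j=1 S=127.9482 intr=0.0000 cont=0.9700 V=0.9700[hold]  S*(1)=-
k=0: j=0 S=114.6700 intr=0.0000 cont=2.5156 V=2.5156[hold]  S*(0)=-

price = 2.5156
boundary = - - - - 73.9796 66.3021 73.9796 82.5461
tree:
2.5156
4.3275 0.9700
7.2550 1.8364 0.2254
11.7811 3.4171 0.4795 0.0055
18.3804 6.2138 1.0202 0.0118 0.0000
26.0579 10.9441 2.1701 0.0255 0.0000 0.0000
32.9386 18.3804 4.6153 0.0550 0.0000 0.0000 0.0000
39.1052 26.0579 9.8139 0.1185 0.0000 0.0000 0.0000 0.0000
44.6319 32.9386 18.3804 0.2555 0.0000 0.0000 0.0000 0.0000 0.0000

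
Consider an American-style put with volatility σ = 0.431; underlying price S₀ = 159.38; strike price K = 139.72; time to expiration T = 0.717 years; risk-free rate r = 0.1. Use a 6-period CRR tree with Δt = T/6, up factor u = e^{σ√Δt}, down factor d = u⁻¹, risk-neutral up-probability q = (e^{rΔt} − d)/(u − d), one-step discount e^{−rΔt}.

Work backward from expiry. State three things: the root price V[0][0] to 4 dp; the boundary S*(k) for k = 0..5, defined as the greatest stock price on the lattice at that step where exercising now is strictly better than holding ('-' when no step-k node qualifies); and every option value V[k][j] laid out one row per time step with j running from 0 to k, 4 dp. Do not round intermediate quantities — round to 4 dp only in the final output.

price = 10.5205
boundary = - - - 101.9331 87.8232 101.9331
tree:
10.5205
16.6933 4.6732
25.6369 8.2559 1.2452
37.7869 14.2454 2.5356 0.0000
51.8968 23.7823 5.1632 0.0000 0.0000
64.0536 37.7869 10.5140 0.0000 0.0000 0.0000
74.5276 51.8968 21.4100 0.0000 0.0000 0.0000 0.0000

params: Δt=0.11950 u=1.16066 d=0.86158 q=0.50302 e^(-rΔt)=0.98812
t_6 payoffs: 74.5276 51.8968 21.4100 0.0000 0.0000 0.0000 0.0000
t_5: node(5,0) S=75.6664 payoff=64.0536 vs cont=62.3939 → 64.0536 [stop]  node(5,1) S=101.9331 payoff=37.7869 vs cont=36.1271 → 37.7869 [stop]  node(5,2) S=137.3181 payoff=2.4019 vs cont=10.5140 → 10.5140 [wait]  node(5,3) S=184.9865 payoff=0.0000 vs cont=0.0000 → 0.0000 [wait]  node(5,4) S=249.2024 payoff=0.0000 vs cont=0.0000 → 0.0000 [wait]  node(5,5) S=335.7102 payoff=0.0000 vs cont=0.0000 → 0.0000 [wait]  ⇒ S*(5)=101.9331
t_4: node(4,0) S=87.8232 payoff=51.8968 vs cont=50.2371 → 51.8968 [stop]  node(4,1) S=118.3100 payoff=21.4100 vs cont=23.7823 → 23.7823 [wait]  node(4,2) S=159.3800 payoff=0.0000 vs cont=5.1632 → 5.1632 [wait]  node(4,3) S=214.7070 payoff=0.0000 vs cont=0.0000 → 0.0000 [wait]  node(4,4) S=289.2400 payoff=0.0000 vs cont=0.0000 → 0.0000 [wait]  ⇒ S*(4)=87.8232
t_3: node(3,0) S=101.9331 payoff=37.7869 vs cont=37.3063 → 37.7869 [stop]  node(3,1) S=137.3181 payoff=2.4019 vs cont=14.2454 → 14.2454 [wait]  node(3,2) S=184.9865 payoff=0.0000 vs cont=2.5356 → 2.5356 [wait]  node(3,3) S=249.2024 payoff=0.0000 vs cont=0.0000 → 0.0000 [wait]  ⇒ S*(3)=101.9331
t_2: node(2,0) S=118.3100 payoff=21.4100 vs cont=25.6369 → 25.6369 [wait]  node(2,1) S=159.3800 payoff=0.0000 vs cont=8.2559 → 8.2559 [wait]  node(2,2) S=214.7070 payoff=0.0000 vs cont=1.2452 → 1.2452 [wait]  ⇒ S*(2)=-
t_1: node(1,0) S=137.3181 payoff=2.4019 vs cont=16.6933 → 16.6933 [wait]  node(1,1) S=184.9865 payoff=0.0000 vs cont=4.6732 → 4.6732 [wait]  ⇒ S*(1)=-
t_0: node(0,0) S=159.3800 payoff=0.0000 vs cont=10.5205 → 10.5205 [wait]  ⇒ S*(0)=-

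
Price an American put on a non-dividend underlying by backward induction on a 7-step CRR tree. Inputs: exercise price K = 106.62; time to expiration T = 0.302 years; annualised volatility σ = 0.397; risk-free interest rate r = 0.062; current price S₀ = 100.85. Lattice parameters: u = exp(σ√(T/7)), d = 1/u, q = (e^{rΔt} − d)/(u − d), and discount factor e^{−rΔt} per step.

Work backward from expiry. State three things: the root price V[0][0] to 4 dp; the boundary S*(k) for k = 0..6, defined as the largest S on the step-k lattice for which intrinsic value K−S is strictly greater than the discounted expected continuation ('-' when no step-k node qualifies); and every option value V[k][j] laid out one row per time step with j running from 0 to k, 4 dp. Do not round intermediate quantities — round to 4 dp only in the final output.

price = 11.2136
boundary = - - - 78.7480 85.5169 78.7480 85.5169
tree:
11.2136
15.7807 6.6263
21.4130 10.1341 3.0923
27.8720 14.9556 5.2820 0.8806
34.1050 21.1031 8.7803 1.7505 0.0000
39.8447 27.8720 14.0351 3.4800 0.0000 0.0000
45.1301 34.1050 21.1031 6.9180 0.0000 0.0000 0.0000
49.9972 39.8447 27.8720 13.7525 0.0000 0.0000 0.0000 0.0000

params: Δt=0.04314 u=1.08596 d=0.92085 q=0.49562 e^(-rΔt)=0.99733
t_7 payoffs: 49.9972 39.8447 27.8720 13.7525 0.0000 0.0000 0.0000 0.0000
t_6: node(6,0) S=61.4899 payoff=45.1301 vs cont=44.8453 → 45.1301 [stop]  node(6,1) S=72.5150 payoff=34.1050 vs cont=33.8202 → 34.1050 [stop]  node(6,2) S=85.5169 payoff=21.1031 vs cont=20.8183 → 21.1031 [stop]  node(6,3) S=100.8500 payoff=5.7700 vs cont=6.9180 → 6.9180 [wait]  node(6,4) S=118.9324 payoff=0.0000 vs cont=0.0000 → 0.0000 [wait]  node(6,5) S=140.2569 payoff=0.0000 vs cont=0.0000 → 0.0000 [wait]  node(6,6) S=165.4049 payoff=0.0000 vs cont=0.0000 → 0.0000 [wait]  ⇒ S*(6)=85.5169
t_5: node(5,0) S=66.7753 payoff=39.8447 vs cont=39.5599 → 39.8447 [stop]  node(5,1) S=78.7480 payoff=27.8720 vs cont=27.5872 → 27.8720 [stop]  node(5,2) S=92.8675 payoff=13.7525 vs cont=14.0351 → 14.0351 [wait]  node(5,3) S=109.5186 payoff=0.0000 vs cont=3.4800 → 3.4800 [wait]  node(5,4) S=129.1553 payoff=0.0000 vs cont=0.0000 → 0.0000 [wait]  node(5,5) S=152.3127 payoff=0.0000 vs cont=0.0000 → 0.0000 [wait]  ⇒ S*(5)=78.7480
t_4: node(4,0) S=72.5150 payoff=34.1050 vs cont=33.8202 → 34.1050 [stop]  node(4,1) S=85.5169 payoff=21.1031 vs cont=20.9580 → 21.1031 [stop]  node(4,2) S=100.8500 payoff=5.7700 vs cont=8.7803 → 8.7803 [wait]  node(4,3) S=118.9324 payoff=0.0000 vs cont=1.7505 → 1.7505 [wait]  node(4,4) S=140.2569 payoff=0.0000 vs cont=0.0000 → 0.0000 [wait]  ⇒ S*(4)=85.5169
t_3: node(3,0) S=78.7480 payoff=27.8720 vs cont=27.5872 → 27.8720 [stop]  node(3,1) S=92.8675 payoff=13.7525 vs cont=14.9556 → 14.9556 [wait]  node(3,2) S=109.5186 payoff=0.0000 vs cont=5.2820 → 5.2820 [wait]  node(3,3) S=129.1553 payoff=0.0000 vs cont=0.8806 → 0.8806 [wait]  ⇒ S*(3)=78.7480
t_2: node(2,0) S=85.5169 payoff=21.1031 vs cont=21.4130 → 21.4130 [wait]  node(2,1) S=100.8500 payoff=5.7700 vs cont=10.1341 → 10.1341 [wait]  node(2,2) S=118.9324 payoff=0.0000 vs cont=3.0923 → 3.0923 [wait]  ⇒ S*(2)=-
t_1: node(1,0) S=92.8675 payoff=13.7525 vs cont=15.7807 → 15.7807 [wait]  node(1,1) S=109.5186 payoff=0.0000 vs cont=6.6263 → 6.6263 [wait]  ⇒ S*(1)=-
t_0: node(0,0) S=100.8500 payoff=5.7700 vs cont=11.2136 → 11.2136 [wait]  ⇒ S*(0)=-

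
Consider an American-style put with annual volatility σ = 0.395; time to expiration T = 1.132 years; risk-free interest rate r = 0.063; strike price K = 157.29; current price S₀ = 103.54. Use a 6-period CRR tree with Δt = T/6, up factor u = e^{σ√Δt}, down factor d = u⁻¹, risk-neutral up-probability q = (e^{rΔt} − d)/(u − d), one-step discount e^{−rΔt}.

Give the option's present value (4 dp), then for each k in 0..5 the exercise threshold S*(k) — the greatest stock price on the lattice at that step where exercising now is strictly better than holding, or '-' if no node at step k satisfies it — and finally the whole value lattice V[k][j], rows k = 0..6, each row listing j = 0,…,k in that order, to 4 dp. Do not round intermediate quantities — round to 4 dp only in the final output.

price = 53.9751
boundary = - 87.2159 103.5400 87.2159 103.5400 122.9195
tree:
53.9751
70.0741 38.6570
83.8245 53.7500 24.0058
95.4071 70.0741 36.7251 11.4505
105.1635 83.8245 53.7500 20.0313 2.8650
113.3818 95.4071 70.0741 34.3705 5.7059 0.0000
120.3043 105.1635 83.8245 53.7500 11.3639 0.0000 0.0000

params: Δt=0.18867 u=1.18717 d=0.84234 q=0.49189 e^(-rΔt)=0.98818
t_6 payoffs: 120.3043 105.1635 83.8245 53.7500 11.3639 0.0000 0.0000
t_5: node(5,0) S=43.9082 payoff=113.3818 vs cont=111.5233 → 113.3818 [stop]  node(5,1) S=61.8829 payoff=95.4071 vs cont=93.5486 → 95.4071 [stop]  node(5,2) S=87.2159 payoff=70.0741 vs cont=68.2156 → 70.0741 [stop]  node(5,3) S=122.9195 payoff=34.3705 vs cont=32.5121 → 34.3705 [stop]  node(5,4) S=173.2390 payoff=0.0000 vs cont=5.7059 → 5.7059 [wait]  node(5,5) S=244.1578 payoff=0.0000 vs cont=0.0000 → 0.0000 [wait]  ⇒ S*(5)=122.9195
t_4: node(4,0) S=52.1265 payoff=105.1635 vs cont=103.3051 → 105.1635 [stop]  node(4,1) S=73.4655 payoff=83.8245 vs cont=81.9661 → 83.8245 [stop]  node(4,2) S=103.5400 payoff=53.7500 vs cont=51.8915 → 53.7500 [stop]  node(4,3) S=145.9261 payoff=11.3639 vs cont=20.0313 → 20.0313 [wait]  node(4,4) S=205.6639 payoff=0.0000 vs cont=2.8650 → 2.8650 [wait]  ⇒ S*(4)=103.5400
t_3: node(3,0) S=61.8829 payoff=95.4071 vs cont=93.5486 → 95.4071 [stop]  node(3,1) S=87.2159 payoff=70.0741 vs cont=68.2156 → 70.0741 [stop]  node(3,2) S=122.9195 payoff=34.3705 vs cont=36.7251 → 36.7251 [wait]  node(3,3) S=173.2390 payoff=0.0000 vs cont=11.4505 → 11.4505 [wait]  ⇒ S*(3)=87.2159
t_2: node(2,0) S=73.4655 payoff=83.8245 vs cont=81.9661 → 83.8245 [stop]  node(2,1) S=103.5400 payoff=53.7500 vs cont=53.0360 → 53.7500 [stop]  node(2,2) S=145.9261 payoff=11.3639 vs cont=24.0058 → 24.0058 [wait]  ⇒ S*(2)=103.5400
t_1: node(1,0) S=87.2159 payoff=70.0741 vs cont=68.2156 → 70.0741 [stop]  node(1,1) S=122.9195 payoff=34.3705 vs cont=38.6570 → 38.6570 [wait]  ⇒ S*(1)=87.2159
t_0: node(0,0) S=103.5400 payoff=53.7500 vs cont=53.9751 → 53.9751 [wait]  ⇒ S*(0)=-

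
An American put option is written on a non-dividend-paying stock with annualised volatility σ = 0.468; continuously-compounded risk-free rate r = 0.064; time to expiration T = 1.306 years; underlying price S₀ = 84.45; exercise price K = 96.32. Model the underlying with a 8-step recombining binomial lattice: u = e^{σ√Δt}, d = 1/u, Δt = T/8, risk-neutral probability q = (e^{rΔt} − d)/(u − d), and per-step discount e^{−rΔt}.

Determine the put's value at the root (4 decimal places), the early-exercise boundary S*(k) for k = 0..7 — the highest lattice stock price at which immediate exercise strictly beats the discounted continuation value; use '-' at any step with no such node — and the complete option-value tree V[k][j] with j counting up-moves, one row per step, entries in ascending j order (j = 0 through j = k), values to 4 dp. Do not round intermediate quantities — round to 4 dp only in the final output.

price = 22.1719
boundary = - - - 47.8889 57.8571 47.8889 57.8571 69.9002
tree:
22.1719
29.7060 14.5101
38.5832 20.7566 8.0731
48.4311 28.7783 12.5366 3.4232
56.6818 38.4629 18.9357 5.8913 0.8293
63.5111 48.4311 27.6130 9.9671 1.6131 0.0000
69.1637 56.6818 38.4629 16.4848 3.1375 0.0000 0.0000
73.8424 63.5111 48.4311 26.4198 6.1027 0.0000 0.0000 0.0000
77.7151 69.1637 56.6818 38.4629 11.8700 0.0000 0.0000 0.0000 0.0000

Δt=0.16325, u=1.20815, d=0.82771, q=0.48047, disc=e^(-rΔt)=0.98961
k=8 terminal: V=max(K-S,0) → 77.7151 69.1637 56.6818 38.4629 11.8700 0.0000 0.0000 0.0000 0.0000
k=7: j=0 S=22.4776 intr=73.8424 cont=72.8413 V=73.8424[EX]; j=1 S=32.8089 intr=63.5111 cont=62.5099 V=63.5111[EX]; j=2 S=47.8889 intr=48.4311 cont=47.4299 V=48.4311[EX]; j=3 S=69.9002 intr=26.4198 cont=25.4187 V=26.4198[EX]; j=4 S=102.0284 intr=0.0000 cont=6.1027 V=6.1027[hold]; j=5 S=148.9238 intr=0.0000 cont=0.0000 V=0.0000[hold]; j=6 S=217.3737 intr=0.0000 cont=0.0000 V=0.0000[hold]; j=7 S=317.2853 intr=0.0000 cont=0.0000 V=0.0000[hold]  S*(7)=69.9002
k=6: j=0 S=27.1563 intr=69.1637 cont=68.1626 V=69.1637[EX]; j=1 S=39.6382 intr=56.6818 cont=55.6807 V=56.6818[EX]; j=2 S=57.8571 intr=38.4629 cont=37.4618 V=38.4629[EX]; j=3 S=84.4500 intr=11.8700 cont=16.4848 V=16.4848[hold]; j=4 S=123.2658 intr=0.0000 cont=3.1375 V=3.1375[hold]; j=5 S=179.9225 intr=0.0000 cont=0.0000 V=0.0000[hold]; j=6 S=262.6204 intr=0.0000 cont=0.0000 V=0.0000[hold]  S*(6)=57.8571
k=5: j=0 S=32.8089 intr=63.5111 cont=62.5099 V=63.5111[EX]; j=1 S=47.8889 intr=48.4311 cont=47.4299 V=48.4311[EX]; j=2 S=69.9002 intr=26.4198 cont=27.6130 V=27.6130[hold]; j=3 S=102.0284 intr=0.0000 cont=9.9671 V=9.9671[hold]; j=4 S=148.9238 intr=0.0000 cont=1.6131 V=1.6131[hold]; j=5 S=217.3737 intr=0.0000 cont=0.0000 V=0.0000[hold]  S*(5)=47.8889
k=4: j=0 S=39.6382 intr=56.6818 cont=55.6807 V=56.6818[EX]; j=1 S=57.8571 intr=38.4629 cont=38.0291 V=38.4629[EX]; j=2 S=84.4500 intr=11.8700 cont=18.9357 V=18.9357[hold]; j=3 S=123.2658 intr=0.0000 cont=5.8913 V=5.8913[hold]; j=4 S=179.9225 intr=0.0000 cont=0.8293 V=0.8293[hold]  S*(4)=57.8571
k=3: j=0 S=47.8889 intr=48.4311 cont=47.4299 V=48.4311[EX]; j=1 S=69.9002 intr=26.4198 cont=28.7783 V=28.7783[hold]; j=2 S=102.0284 intr=0.0000 cont=12.5366 V=12.5366[hold]; j=3 S=148.9238 intr=0.0000 cont=3.4232 V=3.4232[hold]  S*(3)=47.8889
k=2: j=0 S=57.8571 intr=38.4629 cont=38.5832 V=38.5832[hold]; j=1 S=84.4500 intr=11.8700 cont=20.7566 V=20.7566[hold]; j=2 S=123.2658 intr=0.0000 cont=8.0731 V=8.0731[hold]  S*(2)=-
k=1: j=0 S=69.9002 intr=26.4198 cont=29.7060 V=29.7060[hold]; j=1 S=102.0284 intr=0.0000 cont=14.5101 V=14.5101[hold]  S*(1)=-
k=0: j=0 S=84.4500 intr=11.8700 cont=22.1719 V=22.1719[hold]  S*(0)=-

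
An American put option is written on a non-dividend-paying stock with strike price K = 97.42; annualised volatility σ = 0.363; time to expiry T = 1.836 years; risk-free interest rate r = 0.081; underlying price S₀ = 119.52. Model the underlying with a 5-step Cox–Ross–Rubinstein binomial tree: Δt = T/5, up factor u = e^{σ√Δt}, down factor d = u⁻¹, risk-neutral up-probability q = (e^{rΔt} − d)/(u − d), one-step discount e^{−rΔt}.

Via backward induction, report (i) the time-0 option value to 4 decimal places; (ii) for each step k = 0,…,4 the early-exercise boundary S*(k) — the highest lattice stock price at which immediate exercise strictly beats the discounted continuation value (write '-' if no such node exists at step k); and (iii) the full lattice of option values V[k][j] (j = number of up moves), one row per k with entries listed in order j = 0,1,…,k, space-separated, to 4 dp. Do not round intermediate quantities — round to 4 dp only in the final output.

price = 7.2153
boundary = - - - 61.7801 76.9803
tree:
7.2153
12.7501 2.3917
21.8248 4.8956 0.1581
35.6399 10.0095 0.3347 0.0000
47.8386 20.4397 0.7086 0.0000 0.0000
57.6287 35.6399 1.4998 0.0000 0.0000 0.0000

Δt=0.36720, u=1.24604, d=0.80255, q=0.51330, disc=e^(-rΔt)=0.97069
k=5 terminal: V=max(K-S,0) → 57.6287 35.6399 1.4998 0.0000 0.0000 0.0000
k=4: j=0 S=49.5814 intr=47.8386 cont=44.9837 V=47.8386[EX]; j=1 S=76.9803 intr=20.4397 cont=17.5848 V=20.4397[EX]; j=2 S=119.5200 intr=0.0000 cont=0.7086 V=0.7086[hold]; j=3 S=185.5674 intr=0.0000 cont=0.0000 V=0.0000[hold]; j=4 S=288.1130 intr=0.0000 cont=0.0000 V=0.0000[hold]  S*(4)=76.9803
k=3: j=0 S=61.7801 intr=35.6399 cont=32.7849 V=35.6399[EX]; j=1 S=95.9202 intr=1.4998 cont=10.0095 V=10.0095[hold]; j=2 S=148.9262 intr=0.0000 cont=0.3347 V=0.3347[hold]; j=3 S=231.2236 intr=0.0000 cont=0.0000 V=0.0000[hold]  S*(3)=61.7801
k=2: j=0 S=76.9803 intr=20.4397 cont=21.8248 V=21.8248[hold]; j=1 S=119.5200 intr=0.0000 cont=4.8956 V=4.8956[hold]; j=2 S=185.5674 intr=0.0000 cont=0.1581 V=0.1581[hold]  S*(2)=-
k=1: j=0 S=95.9202 intr=1.4998 cont=12.7501 V=12.7501[hold]; j=1 S=148.9262 intr=0.0000 cont=2.3917 V=2.3917[hold]  S*(1)=-
k=0: j=0 S=119.5200 intr=0.0000 cont=7.2153 V=7.2153[hold]  S*(0)=-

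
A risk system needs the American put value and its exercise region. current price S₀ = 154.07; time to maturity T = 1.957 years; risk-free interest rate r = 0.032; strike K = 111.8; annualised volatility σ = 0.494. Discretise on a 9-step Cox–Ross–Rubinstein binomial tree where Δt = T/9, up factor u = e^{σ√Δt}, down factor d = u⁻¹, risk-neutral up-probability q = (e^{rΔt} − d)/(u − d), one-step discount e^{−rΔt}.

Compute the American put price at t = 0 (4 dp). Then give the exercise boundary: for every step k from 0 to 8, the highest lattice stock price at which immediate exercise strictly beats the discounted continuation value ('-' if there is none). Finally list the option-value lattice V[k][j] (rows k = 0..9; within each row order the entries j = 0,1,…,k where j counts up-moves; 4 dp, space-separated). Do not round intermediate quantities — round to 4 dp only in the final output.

params: Δt=0.21744 u=1.25905 d=0.79425 q=0.45769 e^(-rΔt)=0.99307
t_9 payoffs: 92.4209 81.0801 63.1027 34.6049 0.0000 0.0000 0.0000 0.0000 0.0000 0.0000
t_8: node(8,0) S=24.3992 payoff=87.4008 vs cont=86.6255 → 87.4008 [stop]  node(8,1) S=38.6778 payoff=73.1222 vs cont=72.3470 → 73.1222 [stop]  node(8,2) S=61.3123 payoff=50.4877 vs cont=49.7125 → 50.4877 [stop]  node(8,3) S=97.1925 payoff=14.6075 vs cont=18.6365 → 18.6365 [wait]  node(8,4) S=154.0700 payoff=0.0000 vs cont=0.0000 → 0.0000 [wait]  node(8,5) S=244.2325 payoff=0.0000 vs cont=0.0000 → 0.0000 [wait]  node(8,6) S=387.1586 payoff=0.0000 vs cont=0.0000 → 0.0000 [wait]  node(8,7) S=613.7257 payoff=0.0000 vs cont=0.0000 → 0.0000 [wait]  node(8,8) S=972.8810 payoff=0.0000 vs cont=0.0000 → 0.0000 [wait]  ⇒ S*(8)=61.3123
t_7: node(7,0) S=30.7199 payoff=81.0801 vs cont=80.3049 → 81.0801 [stop]  node(7,1) S=48.6973 payoff=63.1027 vs cont=62.3275 → 63.1027 [stop]  node(7,2) S=77.1951 payoff=34.6049 vs cont=35.6609 → 35.6609 [wait]  node(7,3) S=122.3701 payoff=0.0000 vs cont=10.0368 → 10.0368 [wait]  node(7,4) S=193.9817 payoff=0.0000 vs cont=0.0000 → 0.0000 [wait]  node(7,5) S=307.5008 payoff=0.0000 vs cont=0.0000 → 0.0000 [wait]  node(7,6) S=487.4517 payoff=0.0000 vs cont=0.0000 → 0.0000 [wait]  node(7,7) S=772.7108 payoff=0.0000 vs cont=0.0000 → 0.0000 [wait]  ⇒ S*(7)=48.6973
t_6: node(6,0) S=38.6778 payoff=73.1222 vs cont=72.3470 → 73.1222 [stop]  node(6,1) S=61.3123 payoff=50.4877 vs cont=50.1925 → 50.4877 [stop]  node(6,2) S=97.1925 payoff=14.6075 vs cont=23.7671 → 23.7671 [wait]  node(6,3) S=154.0700 payoff=0.0000 vs cont=5.4053 → 5.4053 [wait]  node(6,4) S=244.2325 payoff=0.0000 vs cont=0.0000 → 0.0000 [wait]  node(6,5) S=387.1586 payoff=0.0000 vs cont=0.0000 → 0.0000 [wait]  node(6,6) S=613.7257 payoff=0.0000 vs cont=0.0000 → 0.0000 [wait]  ⇒ S*(6)=61.3123
t_5: node(5,0) S=48.6973 payoff=63.1027 vs cont=62.3275 → 63.1027 [stop]  node(5,1) S=77.1951 payoff=34.6049 vs cont=37.9928 → 37.9928 [wait]  node(5,2) S=122.3701 payoff=0.0000 vs cont=15.2566 → 15.2566 [wait]  node(5,3) S=193.9817 payoff=0.0000 vs cont=2.9111 → 2.9111 [wait]  node(5,4) S=307.5008 payoff=0.0000 vs cont=0.0000 → 0.0000 [wait]  node(5,5) S=487.4517 payoff=0.0000 vs cont=0.0000 → 0.0000 [wait]  ⇒ S*(5)=48.6973
t_4: node(4,0) S=61.3123 payoff=50.4877 vs cont=51.2524 → 51.2524 [wait]  node(4,1) S=97.1925 payoff=14.6075 vs cont=27.3955 → 27.3955 [wait]  node(4,2) S=154.0700 payoff=0.0000 vs cont=9.5396 → 9.5396 [wait]  node(4,3) S=244.2325 payoff=0.0000 vs cont=1.5678 → 1.5678 [wait]  node(4,4) S=387.1586 payoff=0.0000 vs cont=0.0000 → 0.0000 [wait]  ⇒ S*(4)=-
t_3: node(3,0) S=77.1951 payoff=34.6049 vs cont=40.0537 → 40.0537 [wait]  node(3,1) S=122.3701 payoff=0.0000 vs cont=19.0898 → 19.0898 [wait]  node(3,2) S=193.9817 payoff=0.0000 vs cont=5.8502 → 5.8502 [wait]  node(3,3) S=307.5008 payoff=0.0000 vs cont=0.8443 → 0.8443 [wait]  ⇒ S*(3)=-
t_2: node(2,0) S=97.1925 payoff=14.6075 vs cont=30.2476 → 30.2476 [wait]  node(2,1) S=154.0700 payoff=0.0000 vs cont=12.9398 → 12.9398 [wait]  node(2,2) S=244.2325 payoff=0.0000 vs cont=3.5344 → 3.5344 [wait]  ⇒ S*(2)=-
t_1: node(1,0) S=122.3701 payoff=0.0000 vs cont=22.1713 → 22.1713 [wait]  node(1,1) S=193.9817 payoff=0.0000 vs cont=8.5752 → 8.5752 [wait]  ⇒ S*(1)=-
t_0: node(0,0) S=154.0700 payoff=0.0000 vs cont=15.8379 → 15.8379 [wait]  ⇒ S*(0)=-

price = 15.8379
boundary = - - - - - 48.6973 61.3123 48.6973 61.3123
tree:
15.8379
22.1713 8.5752
30.2476 12.9398 3.5344
40.0537 19.0898 5.8502 0.8443
51.2524 27.3955 9.5396 1.5678 0.0000
63.1027 37.9928 15.2566 2.9111 0.0000 0.0000
73.1222 50.4877 23.7671 5.4053 0.0000 0.0000 0.0000
81.0801 63.1027 35.6609 10.0368 0.0000 0.0000 0.0000 0.0000
87.4008 73.1222 50.4877 18.6365 0.0000 0.0000 0.0000 0.0000 0.0000
92.4209 81.0801 63.1027 34.6049 0.0000 0.0000 0.0000 0.0000 0.0000 0.0000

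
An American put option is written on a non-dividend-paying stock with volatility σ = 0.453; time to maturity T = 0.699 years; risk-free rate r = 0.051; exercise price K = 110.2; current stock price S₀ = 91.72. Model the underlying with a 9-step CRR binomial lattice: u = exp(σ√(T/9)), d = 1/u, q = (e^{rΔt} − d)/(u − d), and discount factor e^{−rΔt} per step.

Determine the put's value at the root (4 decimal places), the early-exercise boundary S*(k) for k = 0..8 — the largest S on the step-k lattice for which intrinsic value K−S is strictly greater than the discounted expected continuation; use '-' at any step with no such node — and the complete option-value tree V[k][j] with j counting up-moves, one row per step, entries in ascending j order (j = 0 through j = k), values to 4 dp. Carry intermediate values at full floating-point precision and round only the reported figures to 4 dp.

price = 24.2698
boundary = - - - 62.8031 71.2539 62.8031 71.2539 80.8419 91.7200
tree:
24.2698
31.2584 17.0229
39.0928 23.1675 10.6157
47.3969 30.5656 15.4752 5.5253
54.8454 38.9461 21.8873 8.7703 2.1131
61.4106 47.3969 29.8468 13.5862 3.7112 0.4278
67.1971 54.8454 38.9461 20.3967 6.4415 0.8326 0.0000
72.2973 61.4106 47.3969 29.3581 11.0160 1.6204 0.0000 0.0000
76.7926 67.1971 54.8454 38.9461 18.4800 3.1538 0.0000 0.0000 0.0000
80.7548 72.2973 61.4106 47.3969 29.3581 6.1381 0.0000 0.0000 0.0000 0.0000

params: Δt=0.07767 u=1.13456 d=0.88140 q=0.48416 e^(-rΔt)=0.99605
t_9 payoffs: 80.7548 72.2973 61.4106 47.3969 29.3581 6.1381 0.0000 0.0000 0.0000 0.0000
t_8: node(8,0) S=33.4074 payoff=76.7926 vs cont=76.3570 → 76.7926 [stop]  node(8,1) S=43.0029 payoff=67.1971 vs cont=66.7614 → 67.1971 [stop]  node(8,2) S=55.3546 payoff=54.8454 vs cont=54.4098 → 54.8454 [stop]  node(8,3) S=71.2539 payoff=38.9461 vs cont=38.5105 → 38.9461 [stop]  node(8,4) S=91.7200 payoff=18.4800 vs cont=18.0444 → 18.4800 [stop]  node(8,5) S=118.0645 payoff=0.0000 vs cont=3.1538 → 3.1538 [wait]  node(8,6) S=151.9759 payoff=0.0000 vs cont=0.0000 → 0.0000 [wait]  node(8,7) S=195.6276 payoff=0.0000 vs cont=0.0000 → 0.0000 [wait]  node(8,8) S=251.8172 payoff=0.0000 vs cont=0.0000 → 0.0000 [wait]  ⇒ S*(8)=91.7200
t_7: node(7,0) S=37.9027 payoff=72.2973 vs cont=71.8616 → 72.2973 [stop]  node(7,1) S=48.7894 payoff=61.4106 vs cont=60.9749 → 61.4106 [stop]  node(7,2) S=62.8031 payoff=47.3969 vs cont=46.9613 → 47.3969 [stop]  node(7,3) S=80.8419 payoff=29.3581 vs cont=28.9225 → 29.3581 [stop]  node(7,4) S=104.0619 payoff=6.1381 vs cont=11.0160 → 11.0160 [wait]  node(7,5) S=133.9513 payoff=0.0000 vs cont=1.6204 → 1.6204 [wait]  node(7,6) S=172.4259 payoff=0.0000 vs cont=0.0000 → 0.0000 [wait]  node(7,7) S=221.9513 payoff=0.0000 vs cont=0.0000 → 0.0000 [wait]  ⇒ S*(7)=80.8419
t_6: node(6,0) S=43.0029 payoff=67.1971 vs cont=66.7614 → 67.1971 [stop]  node(6,1) S=55.3546 payoff=54.8454 vs cont=54.4098 → 54.8454 [stop]  node(6,2) S=71.2539 payoff=38.9461 vs cont=38.5105 → 38.9461 [stop]  node(6,3) S=91.7200 payoff=18.4800 vs cont=20.3967 → 20.3967 [wait]  node(6,4) S=118.0645 payoff=0.0000 vs cont=6.4415 → 6.4415 [wait]  node(6,5) S=151.9759 payoff=0.0000 vs cont=0.8326 → 0.8326 [wait]  node(6,6) S=195.6276 payoff=0.0000 vs cont=0.0000 → 0.0000 [wait]  ⇒ S*(6)=71.2539
t_5: node(5,0) S=48.7894 payoff=61.4106 vs cont=60.9749 → 61.4106 [stop]  node(5,1) S=62.8031 payoff=47.3969 vs cont=46.9613 → 47.3969 [stop]  node(5,2) S=80.8419 payoff=29.3581 vs cont=29.8468 → 29.8468 [wait]  node(5,3) S=104.0619 payoff=6.1381 vs cont=13.5862 → 13.5862 [wait]  node(5,4) S=133.9513 payoff=0.0000 vs cont=3.7112 → 3.7112 [wait]  node(5,5) S=172.4259 payoff=0.0000 vs cont=0.4278 → 0.4278 [wait]  ⇒ S*(5)=62.8031
t_4: node(4,0) S=55.3546 payoff=54.8454 vs cont=54.4098 → 54.8454 [stop]  node(4,1) S=71.2539 payoff=38.9461 vs cont=38.7461 → 38.9461 [stop]  node(4,2) S=91.7200 payoff=18.4800 vs cont=21.8873 → 21.8873 [wait]  node(4,3) S=118.0645 payoff=0.0000 vs cont=8.7703 → 8.7703 [wait]  node(4,4) S=151.9759 payoff=0.0000 vs cont=2.1131 → 2.1131 [wait]  ⇒ S*(4)=71.2539
t_3: node(3,0) S=62.8031 payoff=47.3969 vs cont=46.9613 → 47.3969 [stop]  node(3,1) S=80.8419 payoff=29.3581 vs cont=30.5656 → 30.5656 [wait]  node(3,2) S=104.0619 payoff=6.1381 vs cont=15.4752 → 15.4752 [wait]  node(3,3) S=133.9513 payoff=0.0000 vs cont=5.5253 → 5.5253 [wait]  ⇒ S*(3)=62.8031
t_2: node(2,0) S=71.2539 payoff=38.9461 vs cont=39.0928 → 39.0928 [wait]  node(2,1) S=91.7200 payoff=18.4800 vs cont=23.1675 → 23.1675 [wait]  node(2,2) S=118.0645 payoff=0.0000 vs cont=10.6157 → 10.6157 [wait]  ⇒ S*(2)=-
t_1: node(1,0) S=80.8419 payoff=29.3581 vs cont=31.2584 → 31.2584 [wait]  node(1,1) S=104.0619 payoff=6.1381 vs cont=17.0229 → 17.0229 [wait]  ⇒ S*(1)=-
t_0: node(0,0) S=91.7200 payoff=18.4800 vs cont=24.2698 → 24.2698 [wait]  ⇒ S*(0)=-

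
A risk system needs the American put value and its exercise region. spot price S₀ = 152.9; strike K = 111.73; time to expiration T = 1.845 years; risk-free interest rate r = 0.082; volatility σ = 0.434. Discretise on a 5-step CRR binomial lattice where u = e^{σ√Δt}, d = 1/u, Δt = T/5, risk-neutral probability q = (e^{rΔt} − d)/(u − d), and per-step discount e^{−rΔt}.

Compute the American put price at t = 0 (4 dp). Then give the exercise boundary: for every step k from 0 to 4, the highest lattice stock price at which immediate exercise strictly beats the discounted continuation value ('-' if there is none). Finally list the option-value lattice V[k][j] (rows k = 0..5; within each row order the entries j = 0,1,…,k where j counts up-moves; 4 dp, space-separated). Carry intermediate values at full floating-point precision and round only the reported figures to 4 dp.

Δt=0.36900, u=1.30165, d=0.76825, q=0.49206, disc=e^(-rΔt)=0.97020
k=5 terminal: V=max(K-S,0) → 70.8104 42.3999 0.0000 0.0000 0.0000 0.0000
k=4: j=0 S=53.2631 intr=58.4669 cont=55.1368 V=58.4669[EX]; j=1 S=90.2437 intr=21.4863 cont=20.8945 V=21.4863[EX]; j=2 S=152.9000 intr=0.0000 cont=0.0000 V=0.0000[hold]; j=3 S=259.0585 intr=0.0000 cont=0.0000 V=0.0000[hold]; j=4 S=438.9229 intr=0.0000 cont=0.0000 V=0.0000[hold]  S*(4)=90.2437
k=3: j=0 S=69.3301 intr=42.3999 cont=39.0698 V=42.3999[EX]; j=1 S=117.4660 intr=0.0000 cont=10.5884 V=10.5884[hold]; j=2 S=199.0227 intr=0.0000 cont=0.0000 V=0.0000[hold]; j=3 S=337.2043 intr=0.0000 cont=0.0000 V=0.0000[hold]  S*(3)=69.3301
k=2: j=0 S=90.2437 intr=21.4863 cont=25.9494 V=25.9494[hold]; j=1 S=152.9000 intr=0.0000 cont=5.2179 V=5.2179[hold]; j=2 S=259.0585 intr=0.0000 cont=0.0000 V=0.0000[hold]  S*(2)=-
k=1: j=0 S=117.4660 intr=0.0000 cont=15.2788 V=15.2788[hold]; j=1 S=199.0227 intr=0.0000 cont=2.5714 V=2.5714[hold]  S*(1)=-
k=0: j=0 S=152.9000 intr=0.0000 cont=8.7569 V=8.7569[hold]  S*(0)=-

price = 8.7569
boundary = - - - 69.3301 90.2437
tree:
8.7569
15.2788 2.5714
25.9494 5.2179 0.0000
42.3999 10.5884 0.0000 0.0000
58.4669 21.4863 0.0000 0.0000 0.0000
70.8104 42.3999 0.0000 0.0000 0.0000 0.0000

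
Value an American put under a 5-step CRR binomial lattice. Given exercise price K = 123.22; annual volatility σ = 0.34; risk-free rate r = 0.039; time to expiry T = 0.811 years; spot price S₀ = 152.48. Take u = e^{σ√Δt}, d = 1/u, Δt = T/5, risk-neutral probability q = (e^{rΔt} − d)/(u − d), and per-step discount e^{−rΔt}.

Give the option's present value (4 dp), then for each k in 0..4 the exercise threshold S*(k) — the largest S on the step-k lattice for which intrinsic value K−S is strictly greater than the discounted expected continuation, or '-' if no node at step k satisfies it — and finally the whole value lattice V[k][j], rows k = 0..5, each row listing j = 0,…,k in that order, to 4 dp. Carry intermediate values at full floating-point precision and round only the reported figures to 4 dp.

price = 5.1893
boundary = - - - - 88.1735
tree:
5.1893
8.8112 1.4706
14.5795 2.8957 0.0000
23.2532 5.7018 0.0000 0.0000
35.0465 11.2272 0.0000 0.0000 0.0000
46.3301 22.1071 0.0000 0.0000 0.0000 0.0000

params: Δt=0.16220 u=1.14675 d=0.87203 q=0.48892 e^(-rΔt)=0.99369
t_5 payoffs: 46.3301 22.1071 0.0000 0.0000 0.0000 0.0000
t_4: node(4,0) S=88.1735 payoff=35.0465 vs cont=34.2695 → 35.0465 [stop]  node(4,1) S=115.9512 payoff=7.2688 vs cont=11.2272 → 11.2272 [wait]  node(4,2) S=152.4800 payoff=0.0000 vs cont=0.0000 → 0.0000 [wait]  node(4,3) S=200.5166 payoff=0.0000 vs cont=0.0000 → 0.0000 [wait]  node(4,4) S=263.6864 payoff=0.0000 vs cont=0.0000 → 0.0000 [wait]  ⇒ S*(4)=88.1735
t_3: node(3,0) S=101.1129 payoff=22.1071 vs cont=23.2532 → 23.2532 [wait]  node(3,1) S=132.9671 payoff=0.0000 vs cont=5.7018 → 5.7018 [wait]  node(3,2) S=174.8564 payoff=0.0000 vs cont=0.0000 → 0.0000 [wait]  node(3,3) S=229.9424 payoff=0.0000 vs cont=0.0000 → 0.0000 [wait]  ⇒ S*(3)=-
t_2: node(2,0) S=115.9512 payoff=7.2688 vs cont=14.5795 → 14.5795 [wait]  node(2,1) S=152.4800 payoff=0.0000 vs cont=2.8957 → 2.8957 [wait]  node(2,2) S=200.5166 payoff=0.0000 vs cont=0.0000 → 0.0000 [wait]  ⇒ S*(2)=-
t_1: node(1,0) S=132.9671 payoff=0.0000 vs cont=8.8112 → 8.8112 [wait]  node(1,1) S=174.8564 payoff=0.0000 vs cont=1.4706 → 1.4706 [wait]  ⇒ S*(1)=-
t_0: node(0,0) S=152.4800 payoff=0.0000 vs cont=5.1893 → 5.1893 [wait]  ⇒ S*(0)=-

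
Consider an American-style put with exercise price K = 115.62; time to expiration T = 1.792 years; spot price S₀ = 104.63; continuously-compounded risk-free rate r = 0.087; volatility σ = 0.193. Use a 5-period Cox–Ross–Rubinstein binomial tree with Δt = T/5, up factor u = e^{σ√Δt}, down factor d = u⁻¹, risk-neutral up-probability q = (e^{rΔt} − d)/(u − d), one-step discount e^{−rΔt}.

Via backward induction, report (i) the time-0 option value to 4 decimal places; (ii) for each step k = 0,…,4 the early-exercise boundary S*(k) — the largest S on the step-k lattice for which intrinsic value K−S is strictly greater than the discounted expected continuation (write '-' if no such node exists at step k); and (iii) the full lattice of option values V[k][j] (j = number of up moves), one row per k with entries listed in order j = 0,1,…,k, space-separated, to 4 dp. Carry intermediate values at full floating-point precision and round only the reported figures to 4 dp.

price = 11.5284
boundary = - 93.2131 104.6300 93.2131 104.6300
tree:
11.5284
22.4069 5.1123
32.5781 10.9900 1.5875
41.6394 22.4069 4.1769 0.0000
49.7119 32.5781 10.9900 0.0000 0.0000
56.9036 41.6394 22.4069 0.0000 0.0000 0.0000

Δt=0.35840  u=1.12248  d=0.89088  q=0.60790  discount=0.96930
step 5 (expiry): payoffs max(K−S,0) = 56.9036 41.6394 22.4069 0.0000 0.0000 0.0000
step 4: (k=4,j=0): S=65.9081, (K−S)⁺=49.7119, hold=46.1624 ⇒ V=49.7119 exercise | (k=4,j=1): S=83.0419, (K−S)⁺=32.5781, hold=29.0286 ⇒ V=32.5781 exercise | (k=4,j=2): S=104.6300, (K−S)⁺=10.9900, hold=8.5160 ⇒ V=10.9900 exercise | (k=4,j=3): S=131.8302, (K−S)⁺=0.0000, hold=0.0000 ⇒ V=0.0000 continue | (k=4,j=4): S=166.1016, (K−S)⁺=0.0000, hold=0.0000 ⇒ V=0.0000 continue  boundary S*=104.6300
step 3: (k=3,j=0): S=73.9806, (K−S)⁺=41.6394, hold=38.0899 ⇒ V=41.6394 exercise | (k=3,j=1): S=93.2131, (K−S)⁺=22.4069, hold=18.8574 ⇒ V=22.4069 exercise | (k=3,j=2): S=117.4453, (K−S)⁺=0.0000, hold=4.1769 ⇒ V=4.1769 continue | (k=3,j=3): S=147.9771, (K−S)⁺=0.0000, hold=0.0000 ⇒ V=0.0000 continue  boundary S*=93.2131
step 2: (k=2,j=0): S=83.0419, (K−S)⁺=32.5781, hold=29.0286 ⇒ V=32.5781 exercise | (k=2,j=1): S=104.6300, (K−S)⁺=10.9900, hold=10.9772 ⇒ V=10.9900 exercise | (k=2,j=2): S=131.8302, (K−S)⁺=0.0000, hold=1.5875 ⇒ V=1.5875 continue  boundary S*=104.6300
step 1: (k=1,j=0): S=93.2131, (K−S)⁺=22.4069, hold=18.8574 ⇒ V=22.4069 exercise | (k=1,j=1): S=117.4453, (K−S)⁺=0.0000, hold=5.1123 ⇒ V=5.1123 continue  boundary S*=93.2131
step 0: (k=0,j=0): S=104.6300, (K−S)⁺=10.9900, hold=11.5284 ⇒ V=11.5284 continue  boundary S*=-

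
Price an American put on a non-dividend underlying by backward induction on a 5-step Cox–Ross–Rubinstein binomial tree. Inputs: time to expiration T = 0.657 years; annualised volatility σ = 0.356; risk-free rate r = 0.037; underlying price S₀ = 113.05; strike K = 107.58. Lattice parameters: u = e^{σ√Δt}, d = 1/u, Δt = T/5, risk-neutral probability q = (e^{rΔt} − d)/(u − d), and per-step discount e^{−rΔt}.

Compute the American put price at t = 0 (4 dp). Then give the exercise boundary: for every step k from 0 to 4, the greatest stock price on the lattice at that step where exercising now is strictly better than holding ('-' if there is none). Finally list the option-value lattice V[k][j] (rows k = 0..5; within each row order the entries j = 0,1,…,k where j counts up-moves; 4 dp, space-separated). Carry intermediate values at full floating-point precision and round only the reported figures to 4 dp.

Δt=0.13140, u=1.13774, d=0.87893, q=0.48661, disc=e^(-rΔt)=0.99515
k=5 terminal: V=max(K-S,0) → 48.2808 30.8196 8.2167 0.0000 0.0000 0.0000
k=4: j=0 S=67.4673 intr=40.1127 cont=39.5910 V=40.1127[EX]; j=1 S=87.3337 intr=20.2463 cont=19.7245 V=20.2463[EX]; j=2 S=113.0500 intr=0.0000 cont=4.1979 V=4.1979[hold]; j=3 S=146.3387 intr=0.0000 cont=0.0000 V=0.0000[hold]; j=4 S=189.4297 intr=0.0000 cont=0.0000 V=0.0000[hold]  S*(4)=87.3337
k=3: j=0 S=76.7604 intr=30.8196 cont=30.2978 V=30.8196[EX]; j=1 S=99.3633 intr=8.2167 cont=12.3766 V=12.3766[hold]; j=2 S=128.6219 intr=0.0000 cont=2.1447 V=2.1447[hold]; j=3 S=166.4960 intr=0.0000 cont=0.0000 V=0.0000[hold]  S*(3)=76.7604
k=2: j=0 S=87.3337 intr=20.2463 cont=21.7390 V=21.7390[hold]; j=1 S=113.0500 intr=0.0000 cont=7.3617 V=7.3617[hold]; j=2 S=146.3387 intr=0.0000 cont=1.0957 V=1.0957[hold]  S*(2)=-
k=1: j=0 S=99.3633 intr=8.2167 cont=14.6713 V=14.6713[hold]; j=1 S=128.6219 intr=0.0000 cont=4.2917 V=4.2917[hold]  S*(1)=-
k=0: j=0 S=113.0500 intr=0.0000 cont=9.5738 V=9.5738[hold]  S*(0)=-

price = 9.5738
boundary = - - - 76.7604 87.3337
tree:
9.5738
14.6713 4.2917
21.7390 7.3617 1.0957
30.8196 12.3766 2.1447 0.0000
40.1127 20.2463 4.1979 0.0000 0.0000
48.2808 30.8196 8.2167 0.0000 0.0000 0.0000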